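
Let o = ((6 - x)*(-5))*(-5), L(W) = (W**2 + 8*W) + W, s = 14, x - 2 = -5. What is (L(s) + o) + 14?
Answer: 561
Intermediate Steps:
x = -3 (x = 2 - 5 = -3)
L(W) = W**2 + 9*W
o = 225 (o = ((6 - 1*(-3))*(-5))*(-5) = ((6 + 3)*(-5))*(-5) = (9*(-5))*(-5) = -45*(-5) = 225)
(L(s) + o) + 14 = (14*(9 + 14) + 225) + 14 = (14*23 + 225) + 14 = (322 + 225) + 14 = 547 + 14 = 561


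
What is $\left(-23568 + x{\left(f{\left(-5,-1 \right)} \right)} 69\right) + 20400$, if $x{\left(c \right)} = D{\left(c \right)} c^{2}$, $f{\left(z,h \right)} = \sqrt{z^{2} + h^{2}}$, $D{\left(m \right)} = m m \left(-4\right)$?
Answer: $-189744$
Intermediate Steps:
$D{\left(m \right)} = - 4 m^{2}$ ($D{\left(m \right)} = m^{2} \left(-4\right) = - 4 m^{2}$)
$f{\left(z,h \right)} = \sqrt{h^{2} + z^{2}}$
$x{\left(c \right)} = - 4 c^{4}$ ($x{\left(c \right)} = - 4 c^{2} c^{2} = - 4 c^{4}$)
$\left(-23568 + x{\left(f{\left(-5,-1 \right)} \right)} 69\right) + 20400 = \left(-23568 + - 4 \left(\sqrt{\left(-1\right)^{2} + \left(-5\right)^{2}}\right)^{4} \cdot 69\right) + 20400 = \left(-23568 + - 4 \left(\sqrt{1 + 25}\right)^{4} \cdot 69\right) + 20400 = \left(-23568 + - 4 \left(\sqrt{26}\right)^{4} \cdot 69\right) + 20400 = \left(-23568 + \left(-4\right) 676 \cdot 69\right) + 20400 = \left(-23568 - 186576\right) + 20400 = -210144 + 20400 = -189744$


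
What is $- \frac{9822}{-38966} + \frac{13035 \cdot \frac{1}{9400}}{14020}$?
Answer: $\frac{129492965781}{513525120800} \approx 0.25216$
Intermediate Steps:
$- \frac{9822}{-38966} + \frac{13035 \cdot \frac{1}{9400}}{14020} = \left(-9822\right) \left(- \frac{1}{38966}\right) + 13035 \cdot \frac{1}{9400} \cdot \frac{1}{14020} = \frac{4911}{19483} + \frac{2607}{1880} \cdot \frac{1}{14020} = \frac{4911}{19483} + \frac{2607}{26357600} = \frac{129492965781}{513525120800}$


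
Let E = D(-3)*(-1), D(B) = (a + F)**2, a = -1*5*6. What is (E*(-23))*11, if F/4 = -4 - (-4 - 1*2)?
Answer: 122452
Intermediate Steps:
a = -30 (a = -5*6 = -30)
F = 8 (F = 4*(-4 - (-4 - 1*2)) = 4*(-4 - (-4 - 2)) = 4*(-4 - 1*(-6)) = 4*(-4 + 6) = 4*2 = 8)
D(B) = 484 (D(B) = (-30 + 8)**2 = (-22)**2 = 484)
E = -484 (E = 484*(-1) = -484)
(E*(-23))*11 = -484*(-23)*11 = 11132*11 = 122452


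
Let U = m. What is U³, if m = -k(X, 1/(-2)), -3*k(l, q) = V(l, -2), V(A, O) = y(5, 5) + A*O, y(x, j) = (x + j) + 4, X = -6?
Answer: 17576/27 ≈ 650.96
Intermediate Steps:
y(x, j) = 4 + j + x (y(x, j) = (j + x) + 4 = 4 + j + x)
V(A, O) = 14 + A*O (V(A, O) = (4 + 5 + 5) + A*O = 14 + A*O)
k(l, q) = -14/3 + 2*l/3 (k(l, q) = -(14 + l*(-2))/3 = -(14 - 2*l)/3 = -14/3 + 2*l/3)
m = 26/3 (m = -(-14/3 + (⅔)*(-6)) = -(-14/3 - 4) = -1*(-26/3) = 26/3 ≈ 8.6667)
U = 26/3 ≈ 8.6667
U³ = (26/3)³ = 17576/27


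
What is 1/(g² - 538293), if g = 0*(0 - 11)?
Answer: -1/538293 ≈ -1.8577e-6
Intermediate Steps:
g = 0 (g = 0*(-11) = 0)
1/(g² - 538293) = 1/(0² - 538293) = 1/(0 - 538293) = 1/(-538293) = -1/538293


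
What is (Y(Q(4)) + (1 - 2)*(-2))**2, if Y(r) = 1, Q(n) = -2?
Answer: 9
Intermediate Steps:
(Y(Q(4)) + (1 - 2)*(-2))**2 = (1 + (1 - 2)*(-2))**2 = (1 - 1*(-2))**2 = (1 + 2)**2 = 3**2 = 9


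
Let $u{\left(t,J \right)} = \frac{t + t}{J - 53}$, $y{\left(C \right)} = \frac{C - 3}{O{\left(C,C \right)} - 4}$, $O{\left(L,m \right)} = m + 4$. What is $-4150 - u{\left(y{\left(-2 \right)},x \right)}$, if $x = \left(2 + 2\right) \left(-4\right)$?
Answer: $- \frac{286345}{69} \approx -4149.9$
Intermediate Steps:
$O{\left(L,m \right)} = 4 + m$
$y{\left(C \right)} = \frac{-3 + C}{C}$ ($y{\left(C \right)} = \frac{C - 3}{\left(4 + C\right) - 4} = \frac{-3 + C}{C}$)
$x = -16$ ($x = 4 \left(-4\right) = -16$)
$u{\left(t,J \right)} = \frac{2 t}{-53 + J}$
$-4150 - u{\left(y{\left(-2 \right)},x \right)} = -4150 - \frac{2 \frac{-3 - 2}{-2}}{-53 - 16} = -4150 - \frac{2 \left(\left(- \frac{1}{2}\right) \left(-5\right)\right)}{-69} = -4150 - 2 \cdot \frac{5}{2} \left(- \frac{1}{69}\right) = -4150 - - \frac{5}{69} = -4150 + \frac{5}{69} = - \frac{286345}{69}$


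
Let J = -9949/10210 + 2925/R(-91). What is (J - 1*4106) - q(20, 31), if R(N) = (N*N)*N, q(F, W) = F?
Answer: -2442523517753/591843070 ≈ -4127.0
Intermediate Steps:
R(N) = N³ (R(N) = N²*N = N³)
J = -579010933/591843070 (J = -9949/10210 + 2925/((-91)³) = -9949*1/10210 + 2925/(-753571) = -9949/10210 + 2925*(-1/753571) = -9949/10210 - 225/57967 = -579010933/591843070 ≈ -0.97832)
(J - 1*4106) - q(20, 31) = (-579010933/591843070 - 1*4106) - 1*20 = (-579010933/591843070 - 4106) - 20 = -2430686656353/591843070 - 20 = -2442523517753/591843070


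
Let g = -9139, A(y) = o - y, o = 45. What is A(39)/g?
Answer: -6/9139 ≈ -0.00065653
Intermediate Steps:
A(y) = 45 - y
A(39)/g = (45 - 1*39)/(-9139) = (45 - 39)*(-1/9139) = 6*(-1/9139) = -6/9139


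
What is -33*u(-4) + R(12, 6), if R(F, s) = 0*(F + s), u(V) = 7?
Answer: -231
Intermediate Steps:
R(F, s) = 0
-33*u(-4) + R(12, 6) = -33*7 + 0 = -231 + 0 = -231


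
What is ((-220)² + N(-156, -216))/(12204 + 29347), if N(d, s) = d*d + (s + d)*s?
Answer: 153088/41551 ≈ 3.6843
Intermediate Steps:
N(d, s) = d² + s*(d + s) (N(d, s) = d² + (d + s)*s = d² + s*(d + s))
((-220)² + N(-156, -216))/(12204 + 29347) = ((-220)² + ((-156)² + (-216)² - 156*(-216)))/(12204 + 29347) = (48400 + (24336 + 46656 + 33696))/41551 = (48400 + 104688)*(1/41551) = 153088*(1/41551) = 153088/41551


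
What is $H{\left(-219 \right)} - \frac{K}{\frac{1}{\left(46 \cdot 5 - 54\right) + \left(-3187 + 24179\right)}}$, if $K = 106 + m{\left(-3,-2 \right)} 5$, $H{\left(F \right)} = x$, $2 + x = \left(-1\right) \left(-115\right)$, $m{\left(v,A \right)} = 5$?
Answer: $-2772895$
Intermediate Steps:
$x = 113$ ($x = -2 - -115 = -2 + 115 = 113$)
$H{\left(F \right)} = 113$
$K = 131$ ($K = 106 + 5 \cdot 5 = 106 + 25 = 131$)
$H{\left(-219 \right)} - \frac{K}{\frac{1}{\left(46 \cdot 5 - 54\right) + \left(-3187 + 24179\right)}} = 113 - \frac{131}{\frac{1}{\left(46 \cdot 5 - 54\right) + \left(-3187 + 24179\right)}} = 113 - \frac{131}{\frac{1}{\left(230 - 54\right) + 20992}} = 113 - \frac{131}{\frac{1}{176 + 20992}} = 113 - \frac{131}{\frac{1}{21168}} = 113 - 131 \frac{1}{\frac{1}{21168}} = 113 - 131 \cdot 21168 = 113 - 2773008 = -2772895$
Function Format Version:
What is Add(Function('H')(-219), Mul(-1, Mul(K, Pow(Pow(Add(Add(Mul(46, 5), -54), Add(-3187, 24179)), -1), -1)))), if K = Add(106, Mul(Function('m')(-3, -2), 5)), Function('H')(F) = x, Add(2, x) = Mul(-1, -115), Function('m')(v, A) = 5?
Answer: -2772895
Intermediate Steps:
x = 113 (x = Add(-2, Mul(-1, -115)) = Add(-2, 115) = 113)
Function('H')(F) = 113
K = 131 (K = Add(106, Mul(5, 5)) = Add(106, 25) = 131)
Add(Function('H')(-219), Mul(-1, Mul(K, Pow(Pow(Add(Add(Mul(46, 5), -54), Add(-3187, 24179)), -1), -1)))) = Add(113, Mul(-1, Mul(131, Pow(Pow(Add(Add(Mul(46, 5), -54), Add(-3187, 24179)), -1), -1)))) = Add(113, Mul(-1, Mul(131, Pow(Pow(Add(Add(230, -54), 20992), -1), -1)))) = Add(113, Mul(-1, Mul(131, Pow(Pow(Add(176, 20992), -1), -1)))) = Add(113, Mul(-1, Mul(131, Pow(Pow(21168, -1), -1)))) = Add(113, Mul(-1, Mul(131, Pow(Rational(1, 21168), -1)))) = Add(113, Mul(-1, Mul(131, 21168))) = Add(113, Mul(-1, 2773008)) = Add(113, -2773008) = -2772895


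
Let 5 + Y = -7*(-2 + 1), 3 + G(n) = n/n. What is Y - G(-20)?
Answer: 4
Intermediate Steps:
G(n) = -2 (G(n) = -3 + n/n = -3 + 1 = -2)
Y = 2 (Y = -5 - 7*(-2 + 1) = -5 - 7*(-1) = -5 + 7 = 2)
Y - G(-20) = 2 - 1*(-2) = 2 + 2 = 4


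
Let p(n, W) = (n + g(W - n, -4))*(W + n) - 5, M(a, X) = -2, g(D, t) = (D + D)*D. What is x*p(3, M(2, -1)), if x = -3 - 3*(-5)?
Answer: 576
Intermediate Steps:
g(D, t) = 2*D**2 (g(D, t) = (2*D)*D = 2*D**2)
p(n, W) = -5 + (W + n)*(n + 2*(W - n)**2) (p(n, W) = (n + 2*(W - n)**2)*(W + n) - 5 = (W + n)*(n + 2*(W - n)**2) - 5 = -5 + (W + n)*(n + 2*(W - n)**2))
x = 12 (x = -3 - 1*(-15) = -3 + 15 = 12)
x*p(3, M(2, -1)) = 12*(-5 + 3**2 - 2*3 + 2*(-2)*(-2 - 1*3)**2 + 2*3*(-2 - 1*3)**2) = 12*(-5 + 9 - 6 + 2*(-2)*(-2 - 3)**2 + 2*3*(-2 - 3)**2) = 12*(-5 + 9 - 6 + 2*(-2)*(-5)**2 + 2*3*(-5)**2) = 12*(-5 + 9 - 6 + 2*(-2)*25 + 2*3*25) = 12*(-5 + 9 - 6 - 100 + 150) = 12*48 = 576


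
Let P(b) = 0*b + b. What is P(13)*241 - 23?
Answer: 3110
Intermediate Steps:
P(b) = b (P(b) = 0 + b = b)
P(13)*241 - 23 = 13*241 - 23 = 3133 - 23 = 3110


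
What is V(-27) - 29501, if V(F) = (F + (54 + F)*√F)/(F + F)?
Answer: -59001/2 - 3*I*√3/2 ≈ -29501.0 - 2.5981*I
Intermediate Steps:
V(F) = (F + √F*(54 + F))/(2*F) (V(F) = (F + √F*(54 + F))/((2*F)) = (F + √F*(54 + F))*(1/(2*F)) = (F + √F*(54 + F))/(2*F))
V(-27) - 29501 = (54 - 27 + √(-27))/(2*√(-27)) - 29501 = (-I*√3/9)*(54 - 27 + 3*I*√3)/2 - 29501 = (-I*√3/9)*(27 + 3*I*√3)/2 - 29501 = -I*√3*(27 + 3*I*√3)/18 - 29501 = -29501 - I*√3*(27 + 3*I*√3)/18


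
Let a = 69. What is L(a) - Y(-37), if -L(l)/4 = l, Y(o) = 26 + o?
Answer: -265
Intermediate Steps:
L(l) = -4*l
L(a) - Y(-37) = -4*69 - (26 - 37) = -276 - 1*(-11) = -276 + 11 = -265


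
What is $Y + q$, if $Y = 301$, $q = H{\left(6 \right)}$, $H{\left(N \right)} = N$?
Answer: $307$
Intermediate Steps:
$q = 6$
$Y + q = 301 + 6 = 307$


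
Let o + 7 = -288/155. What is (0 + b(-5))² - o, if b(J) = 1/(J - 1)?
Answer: 49583/5580 ≈ 8.8858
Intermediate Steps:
o = -1373/155 (o = -7 - 288/155 = -1373/155 ≈ -8.8581)
b(J) = 1/(-1 + J)
(0 + b(-5))² - o = (0 + 1/(-1 - 5))² - 1*(-1373/155) = (0 + 1/(-6))² + 1373/155 = (0 - ⅙)² + 1373/155 = (-⅙)² + 1373/155 = 1/36 + 1373/155 = 49583/5580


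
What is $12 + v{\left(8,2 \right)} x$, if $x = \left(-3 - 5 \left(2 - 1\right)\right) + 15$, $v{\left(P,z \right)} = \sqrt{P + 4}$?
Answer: $12 + 14 \sqrt{3} \approx 36.249$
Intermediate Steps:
$v{\left(P,z \right)} = \sqrt{4 + P}$
$x = 7$ ($x = \left(-3 - 5\right) + 15 = -8 + 15 = 7$)
$12 + v{\left(8,2 \right)} x = 12 + \sqrt{4 + 8} \cdot 7 = 12 + \sqrt{12} \cdot 7 = 12 + 2 \sqrt{3} \cdot 7 = 12 + 14 \sqrt{3}$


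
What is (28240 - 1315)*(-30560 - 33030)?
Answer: -1712160750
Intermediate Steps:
(28240 - 1315)*(-30560 - 33030) = 26925*(-63590) = -1712160750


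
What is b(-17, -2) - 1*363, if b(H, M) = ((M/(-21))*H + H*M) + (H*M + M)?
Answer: -6271/21 ≈ -298.62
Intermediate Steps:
b(H, M) = M + 41*H*M/21 (b(H, M) = ((M*(-1/21))*H + H*M) + (M + H*M) = ((-M/21)*H + H*M) + (M + H*M) = (-H*M/21 + H*M) + (M + H*M) = 20*H*M/21 + (M + H*M) = M + 41*H*M/21)
b(-17, -2) - 1*363 = (1/21)*(-2)*(21 + 41*(-17)) - 1*363 = (1/21)*(-2)*(21 - 697) - 363 = (1/21)*(-2)*(-676) - 363 = 1352/21 - 363 = -6271/21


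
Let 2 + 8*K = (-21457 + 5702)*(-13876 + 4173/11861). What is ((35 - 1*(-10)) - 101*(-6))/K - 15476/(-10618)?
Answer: 215747545837982/148020806359059 ≈ 1.4575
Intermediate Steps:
K = 2592943113843/94888 (K = -1/4 + ((-21457 + 5702)*(-13876 + 4173/11861))/8 = -1/4 + (-15755*(-13876 + 4173*(1/11861)))/8 = -1/4 + (-15755*(-13876 + 4173/11861))/8 = -1/4 + (-15755*(-164579063/11861))/8 = -1/4 + (1/8)*(2592943137565/11861) = -1/4 + 2592943137565/94888 = 2592943113843/94888 ≈ 2.7326e+7)
((35 - 1*(-10)) - 101*(-6))/K - 15476/(-10618) = ((35 - 1*(-10)) - 101*(-6))/(2592943113843/94888) - 15476/(-10618) = ((35 + 10) + 606)*(94888/2592943113843) - 15476*(-1/10618) = (45 + 606)*(94888/2592943113843) + 7738/5309 = 651*(94888/2592943113843) + 7738/5309 = 664216/27881108751 + 7738/5309 = 215747545837982/148020806359059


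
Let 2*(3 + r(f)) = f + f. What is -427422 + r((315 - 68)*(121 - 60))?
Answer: -412358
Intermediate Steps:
r(f) = -3 + f (r(f) = -3 + (f + f)/2 = -3 + (2*f)/2 = -3 + f)
-427422 + r((315 - 68)*(121 - 60)) = -427422 + (-3 + (315 - 68)*(121 - 60)) = -427422 + (-3 + 247*61) = -427422 + (-3 + 15067) = -427422 + 15064 = -412358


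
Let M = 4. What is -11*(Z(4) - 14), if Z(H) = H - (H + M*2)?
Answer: 242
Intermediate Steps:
Z(H) = -8 (Z(H) = H - (H + 4*2) = H - (H + 8) = H - (8 + H) = H + (-8 - H) = -8)
-11*(Z(4) - 14) = -11*(-8 - 14) = -11*(-22) = 242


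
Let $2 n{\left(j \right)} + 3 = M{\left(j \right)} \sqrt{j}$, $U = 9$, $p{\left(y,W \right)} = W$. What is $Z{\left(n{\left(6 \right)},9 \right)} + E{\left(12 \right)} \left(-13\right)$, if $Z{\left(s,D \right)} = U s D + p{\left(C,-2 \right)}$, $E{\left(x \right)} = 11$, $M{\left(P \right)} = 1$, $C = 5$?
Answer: $- \frac{533}{2} + \frac{81 \sqrt{6}}{2} \approx -167.3$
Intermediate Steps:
$n{\left(j \right)} = - \frac{3}{2} + \frac{\sqrt{j}}{2}$ ($n{\left(j \right)} = - \frac{3}{2} + \frac{1 \sqrt{j}}{2} = - \frac{3}{2} + \frac{\sqrt{j}}{2}$)
$Z{\left(s,D \right)} = -2 + 9 D s$ ($Z{\left(s,D \right)} = 9 s D - 2 = 9 D s - 2 = -2 + 9 D s$)
$Z{\left(n{\left(6 \right)},9 \right)} + E{\left(12 \right)} \left(-13\right) = \left(-2 + 9 \cdot 9 \left(- \frac{3}{2} + \frac{\sqrt{6}}{2}\right)\right) + 11 \left(-13\right) = \left(-2 - \left(\frac{243}{2} - \frac{81 \sqrt{6}}{2}\right)\right) - 143 = \left(- \frac{247}{2} + \frac{81 \sqrt{6}}{2}\right) - 143 = - \frac{533}{2} + \frac{81 \sqrt{6}}{2}$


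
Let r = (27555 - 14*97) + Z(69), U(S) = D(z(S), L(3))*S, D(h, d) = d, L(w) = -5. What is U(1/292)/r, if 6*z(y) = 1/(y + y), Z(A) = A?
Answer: -5/7669672 ≈ -6.5192e-7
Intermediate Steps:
z(y) = 1/(12*y) (z(y) = 1/(6*(y + y)) = 1/(6*((2*y))) = (1/(2*y))/6 = 1/(12*y))
U(S) = -5*S
r = 26266 (r = (27555 - 14*97) + 69 = (27555 - 1358) + 69 = 26197 + 69 = 26266)
U(1/292)/r = -5/292/26266 = -5*1/292*(1/26266) = -5/292*1/26266 = -5/7669672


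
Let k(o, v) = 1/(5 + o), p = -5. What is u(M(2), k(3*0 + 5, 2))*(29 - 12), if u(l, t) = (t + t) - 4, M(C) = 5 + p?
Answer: -323/5 ≈ -64.600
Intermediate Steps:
M(C) = 0 (M(C) = 5 - 5 = 0)
u(l, t) = -4 + 2*t (u(l, t) = 2*t - 4 = -4 + 2*t)
u(M(2), k(3*0 + 5, 2))*(29 - 12) = (-4 + 2/(5 + (3*0 + 5)))*(29 - 12) = (-4 + 2/(5 + (0 + 5)))*17 = (-4 + 2/(5 + 5))*17 = (-4 + 2/10)*17 = (-4 + 2*(⅒))*17 = (-4 + ⅕)*17 = -19/5*17 = -323/5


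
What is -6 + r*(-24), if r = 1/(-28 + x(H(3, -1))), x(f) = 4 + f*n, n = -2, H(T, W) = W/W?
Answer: -66/13 ≈ -5.0769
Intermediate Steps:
H(T, W) = 1
x(f) = 4 - 2*f (x(f) = 4 + f*(-2) = 4 - 2*f)
r = -1/26 (r = 1/(-28 + (4 - 2*1)) = 1/(-28 + (4 - 2)) = 1/(-28 + 2) = 1/(-26) = -1/26 ≈ -0.038462)
-6 + r*(-24) = -6 - 1/26*(-24) = -6 + 12/13 = -66/13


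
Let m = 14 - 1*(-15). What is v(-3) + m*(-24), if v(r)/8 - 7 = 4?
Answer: -608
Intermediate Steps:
v(r) = 88 (v(r) = 56 + 8*4 = 56 + 32 = 88)
m = 29 (m = 14 + 15 = 29)
v(-3) + m*(-24) = 88 + 29*(-24) = 88 - 696 = -608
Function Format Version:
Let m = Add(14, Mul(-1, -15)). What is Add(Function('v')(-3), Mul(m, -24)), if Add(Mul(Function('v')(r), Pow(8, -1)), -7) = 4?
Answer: -608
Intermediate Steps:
Function('v')(r) = 88 (Function('v')(r) = Add(56, Mul(8, 4)) = Add(56, 32) = 88)
m = 29 (m = Add(14, 15) = 29)
Add(Function('v')(-3), Mul(m, -24)) = Add(88, Mul(29, -24)) = Add(88, -696) = -608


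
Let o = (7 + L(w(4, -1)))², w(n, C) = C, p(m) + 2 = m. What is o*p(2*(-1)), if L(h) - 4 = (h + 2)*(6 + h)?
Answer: -1024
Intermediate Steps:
p(m) = -2 + m
L(h) = 4 + (2 + h)*(6 + h) (L(h) = 4 + (h + 2)*(6 + h) = 4 + (2 + h)*(6 + h))
o = 256 (o = (7 + (16 + (-1)² + 8*(-1)))² = (7 + (16 + 1 - 8))² = (7 + 9)² = 16² = 256)
o*p(2*(-1)) = 256*(-2 + 2*(-1)) = 256*(-2 - 2) = 256*(-4) = -1024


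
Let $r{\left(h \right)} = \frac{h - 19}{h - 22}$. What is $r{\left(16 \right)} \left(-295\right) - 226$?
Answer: $- \frac{747}{2} \approx -373.5$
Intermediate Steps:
$r{\left(h \right)} = \frac{-19 + h}{-22 + h}$
$r{\left(16 \right)} \left(-295\right) - 226 = \frac{-19 + 16}{-22 + 16} \left(-295\right) - 226 = \frac{1}{-6} \left(-3\right) \left(-295\right) - 226 = \left(- \frac{1}{6}\right) \left(-3\right) \left(-295\right) - 226 = \frac{1}{2} \left(-295\right) - 226 = - \frac{295}{2} - 226 = - \frac{747}{2}$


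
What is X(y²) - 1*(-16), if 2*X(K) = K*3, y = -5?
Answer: 107/2 ≈ 53.500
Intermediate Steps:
X(K) = 3*K/2 (X(K) = (K*3)/2 = (3*K)/2 = 3*K/2)
X(y²) - 1*(-16) = (3/2)*(-5)² - 1*(-16) = (3/2)*25 + 16 = 75/2 + 16 = 107/2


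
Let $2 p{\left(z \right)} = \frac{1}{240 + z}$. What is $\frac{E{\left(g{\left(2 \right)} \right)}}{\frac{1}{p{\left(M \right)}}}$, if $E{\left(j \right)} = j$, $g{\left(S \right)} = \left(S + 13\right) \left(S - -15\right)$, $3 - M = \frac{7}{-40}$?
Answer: $\frac{5100}{9727} \approx 0.52431$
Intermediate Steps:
$M = \frac{127}{40}$ ($M = 3 - \frac{7}{-40} = 3 - 7 \left(- \frac{1}{40}\right) = 3 - - \frac{7}{40} = 3 + \frac{7}{40} = \frac{127}{40} \approx 3.175$)
$p{\left(z \right)} = \frac{1}{2 \left(240 + z\right)}$
$g{\left(S \right)} = \left(13 + S\right) \left(15 + S\right)$ ($g{\left(S \right)} = \left(13 + S\right) \left(S + 15\right) = \left(13 + S\right) \left(15 + S\right)$)
$\frac{E{\left(g{\left(2 \right)} \right)}}{\frac{1}{p{\left(M \right)}}} = \frac{195 + 2^{2} + 28 \cdot 2}{\frac{1}{\frac{1}{2} \frac{1}{240 + \frac{127}{40}}}} = \frac{195 + 4 + 56}{\frac{1}{\frac{1}{2} \frac{1}{\frac{9727}{40}}}} = \frac{255}{\frac{1}{\frac{1}{2} \cdot \frac{40}{9727}}} = \frac{255}{\frac{1}{\frac{20}{9727}}} = \frac{255}{\frac{9727}{20}} = 255 \cdot \frac{20}{9727} = \frac{5100}{9727}$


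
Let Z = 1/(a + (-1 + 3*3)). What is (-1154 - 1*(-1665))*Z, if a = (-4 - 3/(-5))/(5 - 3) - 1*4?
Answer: 5110/23 ≈ 222.17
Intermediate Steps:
a = -57/10 (a = (-4 - 3*(-1/5))/2 - 4 = (-4 + 3/5)*(1/2) - 4 = -17/5*1/2 - 4 = -17/10 - 4 = -57/10 ≈ -5.7000)
Z = 10/23 (Z = 1/(-57/10 + (-1 + 3*3)) = 1/(-57/10 + (-1 + 9)) = 1/(-57/10 + 8) = 1/(23/10) = 10/23 ≈ 0.43478)
(-1154 - 1*(-1665))*Z = (-1154 - 1*(-1665))*(10/23) = (-1154 + 1665)*(10/23) = 511*(10/23) = 5110/23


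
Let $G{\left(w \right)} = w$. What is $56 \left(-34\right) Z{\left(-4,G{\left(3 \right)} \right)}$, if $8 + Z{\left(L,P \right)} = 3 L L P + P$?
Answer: $-264656$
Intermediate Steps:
$Z{\left(L,P \right)} = -8 + P + 3 P L^{2}$ ($Z{\left(L,P \right)} = -8 + \left(3 L L P + P\right) = -8 + \left(3 L^{2} P + P\right) = -8 + \left(3 P L^{2} + P\right) = -8 + \left(P + 3 P L^{2}\right) = -8 + P + 3 P L^{2}$)
$56 \left(-34\right) Z{\left(-4,G{\left(3 \right)} \right)} = 56 \left(-34\right) \left(-8 + 3 + 3 \cdot 3 \left(-4\right)^{2}\right) = - 1904 \left(-8 + 3 + 3 \cdot 3 \cdot 16\right) = - 1904 \left(-8 + 3 + 144\right) = \left(-1904\right) 139 = -264656$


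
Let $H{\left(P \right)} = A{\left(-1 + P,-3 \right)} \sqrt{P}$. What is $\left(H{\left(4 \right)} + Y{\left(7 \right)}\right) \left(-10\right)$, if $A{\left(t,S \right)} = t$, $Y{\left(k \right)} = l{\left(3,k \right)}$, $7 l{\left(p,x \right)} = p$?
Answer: $- \frac{450}{7} \approx -64.286$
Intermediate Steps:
$l{\left(p,x \right)} = \frac{p}{7}$
$Y{\left(k \right)} = \frac{3}{7}$ ($Y{\left(k \right)} = \frac{1}{7} \cdot 3 = \frac{3}{7}$)
$H{\left(P \right)} = \sqrt{P} \left(-1 + P\right)$ ($H{\left(P \right)} = \left(-1 + P\right) \sqrt{P} = \sqrt{P} \left(-1 + P\right)$)
$\left(H{\left(4 \right)} + Y{\left(7 \right)}\right) \left(-10\right) = \left(\sqrt{4} \left(-1 + 4\right) + \frac{3}{7}\right) \left(-10\right) = \left(2 \cdot 3 + \frac{3}{7}\right) \left(-10\right) = \left(6 + \frac{3}{7}\right) \left(-10\right) = \frac{45}{7} \left(-10\right) = - \frac{450}{7}$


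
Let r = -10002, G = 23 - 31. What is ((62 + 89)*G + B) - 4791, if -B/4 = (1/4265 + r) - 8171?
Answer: 284445641/4265 ≈ 66693.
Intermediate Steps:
G = -8
B = 310031376/4265 (B = -4*((1/4265 - 10002) - 8171) = -4*(-42658529/4265 - 8171) = -4*(-77507844/4265) = 310031376/4265 ≈ 72692.)
((62 + 89)*G + B) - 4791 = ((62 + 89)*(-8) + 310031376/4265) - 4791 = (151*(-8) + 310031376/4265) - 4791 = (-1208 + 310031376/4265) - 4791 = 304879256/4265 - 4791 = 284445641/4265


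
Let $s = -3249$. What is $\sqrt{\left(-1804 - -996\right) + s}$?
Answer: $i \sqrt{4057} \approx 63.695 i$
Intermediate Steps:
$\sqrt{\left(-1804 - -996\right) + s} = \sqrt{\left(-1804 - -996\right) - 3249} = \sqrt{\left(-1804 + 996\right) - 3249} = \sqrt{-808 - 3249} = \sqrt{-4057} = i \sqrt{4057}$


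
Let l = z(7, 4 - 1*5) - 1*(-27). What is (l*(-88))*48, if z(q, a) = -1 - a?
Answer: -114048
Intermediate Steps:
l = 27 (l = (-1 - (4 - 1*5)) - 1*(-27) = (-1 - (4 - 5)) + 27 = (-1 - 1*(-1)) + 27 = (-1 + 1) + 27 = 0 + 27 = 27)
(l*(-88))*48 = (27*(-88))*48 = -2376*48 = -114048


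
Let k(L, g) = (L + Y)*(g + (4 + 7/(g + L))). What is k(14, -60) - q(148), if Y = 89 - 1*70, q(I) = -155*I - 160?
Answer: 977361/46 ≈ 21247.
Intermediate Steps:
q(I) = -160 - 155*I
Y = 19 (Y = 89 - 70 = 19)
k(L, g) = (19 + L)*(4 + g + 7/(L + g)) (k(L, g) = (L + 19)*(g + (4 + 7/(g + L))) = (19 + L)*(g + (4 + 7/(L + g))) = (19 + L)*(4 + g + 7/(L + g)))
k(14, -60) - q(148) = (133 + 4*14**2 + 19*(-60)**2 + 76*(-60) + 83*14 + 14*(-60)**2 - 60*14**2 + 23*14*(-60))/(14 - 60) - (-160 - 155*148) = (133 + 4*196 + 19*3600 - 4560 + 1162 + 14*3600 - 60*196 - 19320)/(-46) - (-160 - 22940) = -(133 + 784 + 68400 - 4560 + 1162 + 50400 - 11760 - 19320)/46 - 1*(-23100) = -1/46*85239 + 23100 = -85239/46 + 23100 = 977361/46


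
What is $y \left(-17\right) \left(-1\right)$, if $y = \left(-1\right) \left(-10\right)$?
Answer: $170$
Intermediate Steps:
$y = 10$
$y \left(-17\right) \left(-1\right) = 10 \left(-17\right) \left(-1\right) = \left(-170\right) \left(-1\right) = 170$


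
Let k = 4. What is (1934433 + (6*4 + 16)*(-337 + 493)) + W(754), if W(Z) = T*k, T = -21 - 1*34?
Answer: 1940453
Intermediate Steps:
T = -55 (T = -21 - 34 = -55)
W(Z) = -220 (W(Z) = -55*4 = -220)
(1934433 + (6*4 + 16)*(-337 + 493)) + W(754) = (1934433 + (6*4 + 16)*(-337 + 493)) - 220 = (1934433 + (24 + 16)*156) - 220 = (1934433 + 40*156) - 220 = (1934433 + 6240) - 220 = 1940673 - 220 = 1940453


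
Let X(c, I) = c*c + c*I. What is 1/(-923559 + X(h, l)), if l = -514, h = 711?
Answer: -1/783492 ≈ -1.2763e-6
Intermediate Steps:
X(c, I) = c**2 + I*c
1/(-923559 + X(h, l)) = 1/(-923559 + 711*(-514 + 711)) = 1/(-923559 + 711*197) = 1/(-923559 + 140067) = 1/(-783492) = -1/783492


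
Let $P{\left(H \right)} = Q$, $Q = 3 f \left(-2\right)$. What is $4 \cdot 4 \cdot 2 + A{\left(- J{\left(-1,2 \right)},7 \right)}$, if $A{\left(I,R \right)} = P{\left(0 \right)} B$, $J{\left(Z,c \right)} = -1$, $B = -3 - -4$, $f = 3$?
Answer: $14$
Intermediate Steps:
$B = 1$ ($B = -3 + 4 = 1$)
$Q = -18$ ($Q = 3 \cdot 3 \left(-2\right) = 9 \left(-2\right) = -18$)
$P{\left(H \right)} = -18$
$A{\left(I,R \right)} = -18$ ($A{\left(I,R \right)} = \left(-18\right) 1 = -18$)
$4 \cdot 4 \cdot 2 + A{\left(- J{\left(-1,2 \right)},7 \right)} = 4 \cdot 4 \cdot 2 - 18 = 16 \cdot 2 - 18 = 32 - 18 = 14$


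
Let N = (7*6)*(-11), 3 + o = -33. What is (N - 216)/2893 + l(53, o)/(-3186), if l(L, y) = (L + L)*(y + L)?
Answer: -3686647/4608549 ≈ -0.79996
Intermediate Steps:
o = -36 (o = -3 - 33 = -36)
l(L, y) = 2*L*(L + y) (l(L, y) = (2*L)*(L + y) = 2*L*(L + y))
N = -462 (N = 42*(-11) = -462)
(N - 216)/2893 + l(53, o)/(-3186) = (-462 - 216)/2893 + (2*53*(53 - 36))/(-3186) = -678*1/2893 + (2*53*17)*(-1/3186) = -678/2893 + 1802*(-1/3186) = -678/2893 - 901/1593 = -3686647/4608549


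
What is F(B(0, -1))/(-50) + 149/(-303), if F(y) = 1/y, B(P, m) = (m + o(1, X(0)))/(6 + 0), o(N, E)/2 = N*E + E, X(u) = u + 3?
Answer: -41884/83325 ≈ -0.50266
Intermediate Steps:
X(u) = 3 + u
o(N, E) = 2*E + 2*E*N (o(N, E) = 2*(N*E + E) = 2*(E*N + E) = 2*(E + E*N) = 2*E + 2*E*N)
B(P, m) = 2 + m/6 (B(P, m) = (m + 2*(3 + 0)*(1 + 1))/(6 + 0) = (m + 2*3*2)/6 = (m + 12)*(⅙) = (12 + m)*(⅙) = 2 + m/6)
F(B(0, -1))/(-50) + 149/(-303) = 1/((2 + (⅙)*(-1))*(-50)) + 149/(-303) = -1/50/(2 - ⅙) + 149*(-1/303) = -1/50/(11/6) - 149/303 = (6/11)*(-1/50) - 149/303 = -3/275 - 149/303 = -41884/83325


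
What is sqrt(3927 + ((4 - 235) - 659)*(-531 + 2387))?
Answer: I*sqrt(1647913) ≈ 1283.7*I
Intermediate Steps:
sqrt(3927 + ((4 - 235) - 659)*(-531 + 2387)) = sqrt(3927 + (-231 - 659)*1856) = sqrt(3927 - 890*1856) = sqrt(3927 - 1651840) = sqrt(-1647913) = I*sqrt(1647913)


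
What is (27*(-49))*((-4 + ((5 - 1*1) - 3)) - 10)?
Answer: 17199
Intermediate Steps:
(27*(-49))*((-4 + ((5 - 1*1) - 3)) - 10) = -1323*((-4 + ((5 - 1) - 3)) - 10) = -1323*((-4 + (4 - 3)) - 10) = -1323*((-4 + 1) - 10) = -1323*(-3 - 10) = -1323*(-13) = 17199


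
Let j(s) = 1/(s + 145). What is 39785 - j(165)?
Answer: 12333349/310 ≈ 39785.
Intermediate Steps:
j(s) = 1/(145 + s)
39785 - j(165) = 39785 - 1/(145 + 165) = 39785 - 1/310 = 12333349/310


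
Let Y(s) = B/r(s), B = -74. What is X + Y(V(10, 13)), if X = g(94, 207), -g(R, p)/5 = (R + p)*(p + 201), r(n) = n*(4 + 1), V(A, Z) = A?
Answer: -15351037/25 ≈ -6.1404e+5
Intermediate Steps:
r(n) = 5*n (r(n) = n*5 = 5*n)
Y(s) = -74/(5*s) (Y(s) = -74*1/(5*s) = -74/(5*s))
g(R, p) = -5*(201 + p)*(R + p) (g(R, p) = -5*(R + p)*(p + 201) = -5*(R + p)*(201 + p) = -5*(201 + p)*(R + p))
X = -614040 (X = -1005*94 - 1005*207 - 5*207**2 - 5*94*207 = -94470 - 208035 - 5*42849 - 97290 = -94470 - 208035 - 214245 - 97290 = -614040)
X + Y(V(10, 13)) = -614040 - 74/5/10 = -614040 - 74/5*1/10 = -614040 - 37/25 = -15351037/25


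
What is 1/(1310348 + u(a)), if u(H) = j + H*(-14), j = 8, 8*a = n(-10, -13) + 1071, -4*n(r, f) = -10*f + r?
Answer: 4/5234137 ≈ 7.6421e-7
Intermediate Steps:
n(r, f) = -r/4 + 5*f/2 (n(r, f) = -(-10*f + r)/4 = -(r - 10*f)/4 = -r/4 + 5*f/2)
a = 1041/8 (a = ((-¼*(-10) + (5/2)*(-13)) + 1071)/8 = ((5/2 - 65/2) + 1071)/8 = (-30 + 1071)/8 = (⅛)*1041 = 1041/8 ≈ 130.13)
u(H) = 8 - 14*H (u(H) = 8 + H*(-14) = 8 - 14*H)
1/(1310348 + u(a)) = 1/(1310348 + (8 - 14*1041/8)) = 1/(1310348 + (8 - 7287/4)) = 1/(1310348 - 7255/4) = 1/(5234137/4) = 4/5234137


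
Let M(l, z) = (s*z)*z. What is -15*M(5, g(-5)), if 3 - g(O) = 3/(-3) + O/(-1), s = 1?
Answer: -15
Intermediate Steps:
g(O) = 4 + O (g(O) = 3 - (3/(-3) + O/(-1)) = 3 - (3*(-⅓) + O*(-1)) = 3 - (-1 - O) = 3 + (1 + O) = 4 + O)
M(l, z) = z² (M(l, z) = (1*z)*z = z*z = z²)
-15*M(5, g(-5)) = -15*(4 - 5)² = -15*(-1)² = -15*1 = -15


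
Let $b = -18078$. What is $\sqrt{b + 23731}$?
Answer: $\sqrt{5653} \approx 75.186$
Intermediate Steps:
$\sqrt{b + 23731} = \sqrt{-18078 + 23731} = \sqrt{5653}$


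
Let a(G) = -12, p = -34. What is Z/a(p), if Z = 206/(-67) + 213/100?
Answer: 6329/80400 ≈ 0.078719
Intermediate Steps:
Z = -6329/6700 (Z = 206*(-1/67) + 213*(1/100) = -206/67 + 213/100 = -6329/6700 ≈ -0.94463)
Z/a(p) = -6329/6700/(-12) = -1/12*(-6329/6700) = 6329/80400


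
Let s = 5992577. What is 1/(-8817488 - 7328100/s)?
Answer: -5992577/52839483114676 ≈ -1.1341e-7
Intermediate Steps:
1/(-8817488 - 7328100/s) = 1/(-8817488 - 7328100/5992577) = 1/(-52839483114676/5992577) = -5992577/52839483114676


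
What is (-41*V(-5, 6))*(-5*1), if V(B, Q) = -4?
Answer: -820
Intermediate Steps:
(-41*V(-5, 6))*(-5*1) = (-41*(-4))*(-5*1) = 164*(-5) = -820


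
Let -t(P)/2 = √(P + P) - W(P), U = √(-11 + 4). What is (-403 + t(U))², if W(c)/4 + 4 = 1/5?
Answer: (2167 + 10*√2*7^(¼)*√I)²/25 ≈ 1.9066e+5 + 2841.0*I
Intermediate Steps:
U = I*√7 (U = √(-7) = I*√7 ≈ 2.6458*I)
W(c) = -76/5 (W(c) = -16 + 4/5 = -16 + 4*(⅕) = -16 + ⅘ = -76/5)
t(P) = -152/5 - 2*√2*√P (t(P) = -2*(√(P + P) - 1*(-76/5)) = -2*(√(2*P) + 76/5) = -2*(√2*√P + 76/5) = -2*(76/5 + √2*√P) = -152/5 - 2*√2*√P)
(-403 + t(U))² = (-403 + (-152/5 - 2*√2*√(I*√7)))² = (-403 + (-152/5 - 2*√2*7^(¼)*√I))² = (-2167/5 - 2*√2*7^(¼)*√I)²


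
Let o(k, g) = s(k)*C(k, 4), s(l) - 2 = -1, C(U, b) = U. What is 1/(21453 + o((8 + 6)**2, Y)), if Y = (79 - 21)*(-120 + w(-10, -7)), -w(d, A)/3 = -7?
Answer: 1/21649 ≈ 4.6192e-5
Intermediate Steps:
s(l) = 1 (s(l) = 2 - 1 = 1)
w(d, A) = 21 (w(d, A) = -3*(-7) = 21)
Y = -5742 (Y = (79 - 21)*(-120 + 21) = 58*(-99) = -5742)
o(k, g) = k (o(k, g) = 1*k = k)
1/(21453 + o((8 + 6)**2, Y)) = 1/(21453 + (8 + 6)**2) = 1/(21453 + 14**2) = 1/(21453 + 196) = 1/21649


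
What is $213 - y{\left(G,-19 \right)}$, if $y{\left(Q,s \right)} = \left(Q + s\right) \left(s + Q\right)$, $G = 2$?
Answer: $-76$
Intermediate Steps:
$y{\left(Q,s \right)} = \left(Q + s\right)^{2}$ ($y{\left(Q,s \right)} = \left(Q + s\right) \left(Q + s\right) = \left(Q + s\right)^{2}$)
$213 - y{\left(G,-19 \right)} = 213 - \left(2 - 19\right)^{2} = 213 - \left(-17\right)^{2} = 213 - 289 = -76$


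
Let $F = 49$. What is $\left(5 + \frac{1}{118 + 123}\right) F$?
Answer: $\frac{59094}{241} \approx 245.2$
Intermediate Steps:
$\left(5 + \frac{1}{118 + 123}\right) F = \left(5 + \frac{1}{118 + 123}\right) 49 = \left(5 + \frac{1}{241}\right) 49 = \frac{1206}{241} \cdot 49 = \frac{59094}{241}$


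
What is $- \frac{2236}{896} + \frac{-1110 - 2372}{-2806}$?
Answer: $- \frac{394293}{314272} \approx -1.2546$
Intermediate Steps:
$- \frac{2236}{896} + \frac{-1110 - 2372}{-2806} = \left(-2236\right) \frac{1}{896} + \left(-1110 - 2372\right) \left(- \frac{1}{2806}\right) = - \frac{559}{224} - - \frac{1741}{1403} = - \frac{559}{224} + \frac{1741}{1403} = - \frac{394293}{314272}$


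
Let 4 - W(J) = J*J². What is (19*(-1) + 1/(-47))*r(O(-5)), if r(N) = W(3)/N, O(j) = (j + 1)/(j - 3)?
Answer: 41124/47 ≈ 874.98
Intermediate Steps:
O(j) = (1 + j)/(-3 + j)
W(J) = 4 - J³ (W(J) = 4 - J*J² = 4 - J³)
r(N) = -23/N (r(N) = (4 - 1*3³)/N = (4 - 1*27)/N = (4 - 27)/N = -23/N)
(19*(-1) + 1/(-47))*r(O(-5)) = (19*(-1) + 1/(-47))*(-23*(-3 - 5)/(1 - 5)) = (-19 - 1/47)*(-23/(-4/(-8))) = -(-20562)/(47*((-⅛*(-4)))) = -(-20562)/(47*½) = -(-20562)*2/47 = -894/47*(-46) = 41124/47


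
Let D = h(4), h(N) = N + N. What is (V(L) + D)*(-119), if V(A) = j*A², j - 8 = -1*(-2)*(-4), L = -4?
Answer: -952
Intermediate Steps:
j = 0 (j = 8 - 1*(-2)*(-4) = 8 + 2*(-4) = 8 - 8 = 0)
h(N) = 2*N
D = 8 (D = 2*4 = 8)
V(A) = 0 (V(A) = 0*A² = 0)
(V(L) + D)*(-119) = (0 + 8)*(-119) = 8*(-119) = -952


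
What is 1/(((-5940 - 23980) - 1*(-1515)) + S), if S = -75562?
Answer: -1/103967 ≈ -9.6184e-6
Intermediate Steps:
1/(((-5940 - 23980) - 1*(-1515)) + S) = 1/(((-5940 - 23980) - 1*(-1515)) - 75562) = 1/((-29920 + 1515) - 75562) = 1/(-28405 - 75562) = 1/(-103967) = -1/103967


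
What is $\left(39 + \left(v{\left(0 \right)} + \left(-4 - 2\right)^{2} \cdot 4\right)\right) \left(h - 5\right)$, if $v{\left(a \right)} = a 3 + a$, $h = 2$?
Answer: $-549$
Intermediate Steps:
$v{\left(a \right)} = 4 a$ ($v{\left(a \right)} = 3 a + a = 4 a$)
$\left(39 + \left(v{\left(0 \right)} + \left(-4 - 2\right)^{2} \cdot 4\right)\right) \left(h - 5\right) = \left(39 + \left(4 \cdot 0 + \left(-4 - 2\right)^{2} \cdot 4\right)\right) \left(2 - 5\right) = \left(39 + \left(0 + \left(-6\right)^{2} \cdot 4\right)\right) \left(2 - 5\right) = \left(39 + \left(0 + 36 \cdot 4\right)\right) \left(-3\right) = \left(39 + \left(0 + 144\right)\right) \left(-3\right) = \left(39 + 144\right) \left(-3\right) = 183 \left(-3\right) = -549$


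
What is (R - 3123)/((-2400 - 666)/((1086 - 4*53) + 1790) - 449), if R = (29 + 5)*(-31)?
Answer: 1854588/199867 ≈ 9.2791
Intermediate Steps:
R = -1054 (R = 34*(-31) = -1054)
(R - 3123)/((-2400 - 666)/((1086 - 4*53) + 1790) - 449) = (-1054 - 3123)/((-2400 - 666)/((1086 - 4*53) + 1790) - 449) = -4177/(-3066/((1086 - 1*212) + 1790) - 449) = -4177/(-3066/((1086 - 212) + 1790) - 449) = -4177/(-3066/(874 + 1790) - 449) = -4177/(-3066/2664 - 449) = -4177/(-3066*1/2664 - 449) = -4177/(-511/444 - 449) = -4177/(-199867/444) = -4177*(-444/199867) = 1854588/199867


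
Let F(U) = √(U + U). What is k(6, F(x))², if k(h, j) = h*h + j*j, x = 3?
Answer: 1764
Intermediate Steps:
F(U) = √2*√U (F(U) = √(2*U) = √2*√U)
k(h, j) = h² + j²
k(6, F(x))² = (6² + (√2*√3)²)² = (36 + (√6)²)² = (36 + 6)² = 42² = 1764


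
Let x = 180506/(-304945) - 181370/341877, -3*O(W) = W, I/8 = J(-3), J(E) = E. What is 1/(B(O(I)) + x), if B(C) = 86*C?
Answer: 104253681765/71609514329908 ≈ 0.0014559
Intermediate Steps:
I = -24 (I = 8*(-3) = -24)
O(W) = -W/3
x = -117018724412/104253681765 (x = 180506*(-1/304945) - 181370*1/341877 = -180506/304945 - 181370/341877 = -117018724412/104253681765 ≈ -1.1224)
1/(B(O(I)) + x) = 1/(86*(-⅓*(-24)) - 117018724412/104253681765) = 1/(86*8 - 117018724412/104253681765) = 1/(688 - 117018724412/104253681765) = 1/(71609514329908/104253681765) = 104253681765/71609514329908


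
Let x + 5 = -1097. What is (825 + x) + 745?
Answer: 468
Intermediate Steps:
x = -1102 (x = -5 - 1097 = -1102)
(825 + x) + 745 = (825 - 1102) + 745 = -277 + 745 = 468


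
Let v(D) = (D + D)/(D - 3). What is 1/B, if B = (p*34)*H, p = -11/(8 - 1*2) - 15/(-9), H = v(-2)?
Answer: -15/68 ≈ -0.22059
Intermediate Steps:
v(D) = 2*D/(-3 + D) (v(D) = (2*D)/(-3 + D) = 2*D/(-3 + D))
H = 4/5 (H = 2*(-2)/(-3 - 2) = 2*(-2)/(-5) = 2*(-2)*(-1/5) = 4/5 ≈ 0.80000)
p = -1/6 (p = -11/(8 - 2) - 15*(-1/9) = -11/6 + 5/3 = -1/6 ≈ -0.16667)
B = -68/15 (B = -1/6*34*(4/5) = -17/3*4/5 = -68/15 ≈ -4.5333)
1/B = 1/(-68/15) = -15/68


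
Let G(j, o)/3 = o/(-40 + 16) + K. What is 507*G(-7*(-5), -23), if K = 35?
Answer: 437541/8 ≈ 54693.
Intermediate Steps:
G(j, o) = 105 - o/8 (G(j, o) = 3*(o/(-40 + 16) + 35) = 3*(o/(-24) + 35) = 3*(-o/24 + 35) = 3*(35 - o/24) = 105 - o/8)
507*G(-7*(-5), -23) = 507*(105 - ⅛*(-23)) = 507*(105 + 23/8) = 507*(863/8) = 437541/8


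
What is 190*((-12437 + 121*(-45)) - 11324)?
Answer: -5549140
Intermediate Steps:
190*((-12437 + 121*(-45)) - 11324) = 190*((-12437 - 5445) - 11324) = 190*(-17882 - 11324) = 190*(-29206) = -5549140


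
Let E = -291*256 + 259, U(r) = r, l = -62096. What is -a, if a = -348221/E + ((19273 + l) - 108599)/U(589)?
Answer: 11036012845/43725593 ≈ 252.39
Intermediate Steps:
E = -74237 (E = -74496 + 259 = -74237)
a = -11036012845/43725593 (a = -348221/(-74237) + ((19273 - 62096) - 108599)/589 = -348221*(-1/74237) + (-42823 - 108599)*(1/589) = 348221/74237 - 151422*1/589 = 348221/74237 - 151422/589 = -11036012845/43725593 ≈ -252.39)
-a = -1*(-11036012845/43725593) = 11036012845/43725593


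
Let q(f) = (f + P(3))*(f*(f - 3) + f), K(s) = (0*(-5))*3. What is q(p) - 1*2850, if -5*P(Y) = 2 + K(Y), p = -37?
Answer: -284091/5 ≈ -56818.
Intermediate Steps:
K(s) = 0 (K(s) = 0*3 = 0)
P(Y) = -2/5 (P(Y) = -(2 + 0)/5 = -1/5*2 = -2/5)
q(f) = (-2/5 + f)*(f + f*(-3 + f)) (q(f) = (f - 2/5)*(f*(f - 3) + f) = (-2/5 + f)*(f*(-3 + f) + f) = (-2/5 + f)*(f + f*(-3 + f)))
q(p) - 1*2850 = (1/5)*(-37)*(4 - 12*(-37) + 5*(-37)**2) - 1*2850 = (1/5)*(-37)*(4 + 444 + 5*1369) - 2850 = (1/5)*(-37)*(4 + 444 + 6845) - 2850 = (1/5)*(-37)*7293 - 2850 = -269841/5 - 2850 = -284091/5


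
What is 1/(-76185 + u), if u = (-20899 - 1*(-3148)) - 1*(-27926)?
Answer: -1/66010 ≈ -1.5149e-5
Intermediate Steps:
u = 10175 (u = (-20899 + 3148) + 27926 = -17751 + 27926 = 10175)
1/(-76185 + u) = 1/(-76185 + 10175) = 1/(-66010) = -1/66010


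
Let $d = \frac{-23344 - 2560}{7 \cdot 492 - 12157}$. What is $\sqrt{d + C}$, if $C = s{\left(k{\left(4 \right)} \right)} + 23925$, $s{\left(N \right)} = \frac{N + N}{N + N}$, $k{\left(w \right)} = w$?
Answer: $\frac{\sqrt{1816600746246}}{8713} \approx 154.69$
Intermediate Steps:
$d = \frac{25904}{8713}$ ($d = - \frac{25904}{3444 - 12157} = - \frac{25904}{-8713} = \left(-25904\right) \left(- \frac{1}{8713}\right) = \frac{25904}{8713} \approx 2.973$)
$s{\left(N \right)} = 1$ ($s{\left(N \right)} = \frac{2 N}{2 N} = 2 N \frac{1}{2 N} = 1$)
$C = 23926$ ($C = 1 + 23925 = 23926$)
$\sqrt{d + C} = \sqrt{\frac{25904}{8713} + 23926} = \sqrt{\frac{208493142}{8713}} = \frac{\sqrt{1816600746246}}{8713}$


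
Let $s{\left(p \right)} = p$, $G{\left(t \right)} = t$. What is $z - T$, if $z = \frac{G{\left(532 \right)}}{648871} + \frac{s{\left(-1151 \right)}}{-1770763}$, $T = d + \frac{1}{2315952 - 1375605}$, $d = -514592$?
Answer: $\frac{555993837970716780359018}{1080455654933844831} \approx 5.1459 \cdot 10^{5}$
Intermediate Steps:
$T = - \frac{483895043423}{940347}$ ($T = -514592 + \frac{1}{2315952 - 1375605} = -514592 + \frac{1}{940347} = - \frac{483895043423}{940347} \approx -5.1459 \cdot 10^{5}$)
$z = \frac{1688896437}{1148996758573}$ ($z = \frac{532}{648871} - \frac{1151}{-1770763} = 532 \cdot \frac{1}{648871} - - \frac{1151}{1770763} = \frac{532}{648871} + \frac{1151}{1770763} = \frac{1688896437}{1148996758573} \approx 0.0014699$)
$z - T = \frac{1688896437}{1148996758573} - - \frac{483895043423}{940347} = \frac{1688896437}{1148996758573} + \frac{483895043423}{940347} = \frac{555993837970716780359018}{1080455654933844831}$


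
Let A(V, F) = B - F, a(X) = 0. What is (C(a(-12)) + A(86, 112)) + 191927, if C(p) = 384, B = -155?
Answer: 192044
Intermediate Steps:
A(V, F) = -155 - F
(C(a(-12)) + A(86, 112)) + 191927 = (384 + (-155 - 1*112)) + 191927 = (384 + (-155 - 112)) + 191927 = (384 - 267) + 191927 = 117 + 191927 = 192044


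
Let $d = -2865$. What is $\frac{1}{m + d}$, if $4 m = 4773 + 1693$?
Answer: $- \frac{2}{2497} \approx -0.00080096$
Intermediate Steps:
$m = \frac{3233}{2}$ ($m = \frac{4773 + 1693}{4} = \frac{1}{4} \cdot 6466 = \frac{3233}{2} \approx 1616.5$)
$\frac{1}{m + d} = \frac{1}{\frac{3233}{2} - 2865} = \frac{1}{- \frac{2497}{2}} = - \frac{2}{2497}$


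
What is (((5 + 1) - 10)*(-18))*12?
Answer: 864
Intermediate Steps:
(((5 + 1) - 10)*(-18))*12 = ((6 - 10)*(-18))*12 = -4*(-18)*12 = 72*12 = 864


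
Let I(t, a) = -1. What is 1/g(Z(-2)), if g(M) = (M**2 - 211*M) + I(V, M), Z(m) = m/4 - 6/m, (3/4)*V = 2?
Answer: -4/2089 ≈ -0.0019148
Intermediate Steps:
V = 8/3 (V = (4/3)*2 = 8/3 ≈ 2.6667)
Z(m) = -6/m + m/4 (Z(m) = m*(1/4) - 6/m = m/4 - 6/m = -6/m + m/4)
g(M) = -1 + M**2 - 211*M (g(M) = (M**2 - 211*M) - 1 = -1 + M**2 - 211*M)
1/g(Z(-2)) = 1/(-1 + (-6/(-2) + (1/4)*(-2))**2 - 211*(-6/(-2) + (1/4)*(-2))) = 1/(-1 + (-6*(-1/2) - 1/2)**2 - 211*(-6*(-1/2) - 1/2)) = 1/(-1 + (3 - 1/2)**2 - 211*(3 - 1/2)) = 1/(-1 + (5/2)**2 - 211*5/2) = 1/(-1 + 25/4 - 1055/2) = 1/(-2089/4) = -4/2089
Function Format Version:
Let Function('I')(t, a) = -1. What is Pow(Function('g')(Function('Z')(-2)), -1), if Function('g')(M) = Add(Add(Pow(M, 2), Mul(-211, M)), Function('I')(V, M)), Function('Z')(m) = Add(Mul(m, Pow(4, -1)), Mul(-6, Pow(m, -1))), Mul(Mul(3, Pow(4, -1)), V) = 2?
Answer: Rational(-4, 2089) ≈ -0.0019148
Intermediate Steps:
V = Rational(8, 3) (V = Mul(Rational(4, 3), 2) = Rational(8, 3) ≈ 2.6667)
Function('Z')(m) = Add(Mul(-6, Pow(m, -1)), Mul(Rational(1, 4), m)) (Function('Z')(m) = Add(Mul(m, Rational(1, 4)), Mul(-6, Pow(m, -1))) = Add(Mul(Rational(1, 4), m), Mul(-6, Pow(m, -1))) = Add(Mul(-6, Pow(m, -1)), Mul(Rational(1, 4), m)))
Function('g')(M) = Add(-1, Pow(M, 2), Mul(-211, M)) (Function('g')(M) = Add(Add(Pow(M, 2), Mul(-211, M)), -1) = Add(-1, Pow(M, 2), Mul(-211, M)))
Pow(Function('g')(Function('Z')(-2)), -1) = Pow(Add(-1, Pow(Add(Mul(-6, Pow(-2, -1)), Mul(Rational(1, 4), -2)), 2), Mul(-211, Add(Mul(-6, Pow(-2, -1)), Mul(Rational(1, 4), -2)))), -1) = Pow(Add(-1, Pow(Add(Mul(-6, Rational(-1, 2)), Rational(-1, 2)), 2), Mul(-211, Add(Mul(-6, Rational(-1, 2)), Rational(-1, 2)))), -1) = Pow(Add(-1, Pow(Add(3, Rational(-1, 2)), 2), Mul(-211, Add(3, Rational(-1, 2)))), -1) = Pow(Add(-1, Pow(Rational(5, 2), 2), Mul(-211, Rational(5, 2))), -1) = Pow(Add(-1, Rational(25, 4), Rational(-1055, 2)), -1) = Pow(Rational(-2089, 4), -1) = Rational(-4, 2089)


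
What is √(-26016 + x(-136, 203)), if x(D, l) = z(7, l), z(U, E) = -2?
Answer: I*√26018 ≈ 161.3*I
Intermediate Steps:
x(D, l) = -2
√(-26016 + x(-136, 203)) = √(-26016 - 2) = √(-26018) = I*√26018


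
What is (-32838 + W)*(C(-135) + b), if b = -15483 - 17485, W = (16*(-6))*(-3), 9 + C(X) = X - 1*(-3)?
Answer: 1077697950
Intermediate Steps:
C(X) = -6 + X (C(X) = -9 + (X - 1*(-3)) = -9 + (X + 3) = -9 + (3 + X) = -6 + X)
W = 288 (W = -96*(-3) = 288)
b = -32968
(-32838 + W)*(C(-135) + b) = (-32838 + 288)*((-6 - 135) - 32968) = -32550*(-141 - 32968) = -32550*(-33109) = 1077697950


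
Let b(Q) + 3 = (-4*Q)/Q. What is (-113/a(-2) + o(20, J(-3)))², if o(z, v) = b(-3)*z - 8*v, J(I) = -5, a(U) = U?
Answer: 7569/4 ≈ 1892.3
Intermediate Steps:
b(Q) = -7 (b(Q) = -3 + (-4*Q)/Q = -3 - 4 = -7)
o(z, v) = -8*v - 7*z (o(z, v) = -7*z - 8*v = -8*v - 7*z)
(-113/a(-2) + o(20, J(-3)))² = (-113/(-2) + (-8*(-5) - 7*20))² = (-113*(-½) + (40 - 140))² = (113/2 - 100)² = (-87/2)² = 7569/4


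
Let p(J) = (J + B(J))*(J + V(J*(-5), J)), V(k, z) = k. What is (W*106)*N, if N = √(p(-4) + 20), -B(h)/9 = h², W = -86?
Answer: -18232*I*√587 ≈ -4.4173e+5*I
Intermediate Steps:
B(h) = -9*h²
p(J) = -4*J*(J - 9*J²) (p(J) = (J - 9*J²)*(J + J*(-5)) = (J - 9*J²)*(J - 5*J) = (J - 9*J²)*(-4*J) = -4*J*(J - 9*J²))
N = 2*I*√587 (N = √((-4)²*(-4 + 36*(-4)) + 20) = √(16*(-4 - 144) + 20) = √(16*(-148) + 20) = √(-2368 + 20) = √(-2348) = 2*I*√587 ≈ 48.456*I)
(W*106)*N = (-86*106)*(2*I*√587) = -18232*I*√587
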